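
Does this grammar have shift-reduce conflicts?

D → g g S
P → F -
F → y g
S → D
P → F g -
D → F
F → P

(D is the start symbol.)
Yes — I2: [D → F .] vs [P → F . -]

A shift-reduce conflict occurs when an LR(0) state has both:
  - a complete (reduce) item [A → α .] (dot at the end), and
  - a shift item [B → β . c γ] (dot before a terminal).

Augment with D' → D and build the canonical LR(0) collection (I0 = CLOSURE({[D' → . D]}), then GOTO on every symbol after a dot until no new states appear). It has 13 states:
  I0: { [D → . F], [D → . g g S], [D' → . D], [F → . P], [F → . y g], [P → . F -], [P → . F g -] }  — shift
  I1: { [D' → D .] }  — accept
  I2: { [D → F .], [P → F . -], [P → F . g -] }  — shift, reduce
  I3: { [F → P .] }  — reduce
  I4: { [D → g . g S] }  — shift
  I5: { [F → y . g] }  — shift
  I6: { [F → y g .] }  — reduce
  I7: { [D → . F], [D → . g g S], [D → g g . S], [F → . P], [F → . y g], [P → . F -], [P → . F g -], [S → . D] }  — shift
  I8: { [S → D .] }  — reduce
  I9: { [D → g g S .] }  — reduce
  I10: { [P → F - .] }  — reduce
  I11: { [P → F g . -] }  — shift
  I12: { [P → F g - .] }  — reduce

I2 contains reduce item [D → F .] and shift items [P → F . -], [P → F . g -] — shift-reduce conflict.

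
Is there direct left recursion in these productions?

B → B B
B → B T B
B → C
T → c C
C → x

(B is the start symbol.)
Direct left recursion occurs when N → N α for some non-terminal N (the right-hand side begins with the left-hand side itself).

B → B B: LEFT RECURSIVE (starts with B)
B → B T B: LEFT RECURSIVE (starts with B)
B → C: starts with C
T → c C: starts with c
C → x: starts with x

The grammar has direct left recursion on: B.

Answer: Yes, B is left-recursive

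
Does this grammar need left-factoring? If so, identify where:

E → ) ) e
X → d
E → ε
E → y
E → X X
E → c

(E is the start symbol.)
Left-factoring is needed when two productions for the same non-terminal
share a common prefix on the right-hand side.

Productions for E:
  E → ) ) e
  E → ε
  E → y
  E → X X
  E → c

No common prefixes found.

Answer: No, left-factoring is not needed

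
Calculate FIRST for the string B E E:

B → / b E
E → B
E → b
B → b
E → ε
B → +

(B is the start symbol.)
FIRST sets of the non-terminals involved (from the grammar, by fixed-point iteration):
  FIRST(B) = { '+', '/', 'b' }

To compute FIRST(B E E), process the symbols left to right:
Symbol B is a non-terminal. Add FIRST(B) \ {ε} = { '+', '/', 'b' }
B is not nullable (ε ∉ FIRST(B)), so stop here.
FIRST(B E E) = { '+', '/', 'b' }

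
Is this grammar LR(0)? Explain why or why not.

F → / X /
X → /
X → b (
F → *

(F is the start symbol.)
Yes, the grammar is LR(0)

A grammar is LR(0) if no state in the canonical LR(0) collection has:
  - both a shift item (dot before a terminal) and a complete item (shift-reduce conflict), or
  - two or more complete items (reduce-reduce conflict; the accept item [F' → F .] counts as a complete item here).

Augment with F' → F and build the canonical LR(0) collection (I0 = CLOSURE({[F' → . F]}), then GOTO on every symbol after a dot until no new states appear). It has 9 states:
  I0: { [F → . *], [F → . / X /], [F' → . F] }  — shift
  I1: { [F → * .] }  — reduce
  I2: { [F → / . X /], [X → . /], [X → . b (] }  — shift
  I3: { [F' → F .] }  — accept
  I4: { [X → / .] }  — reduce
  I5: { [F → / X . /] }  — shift
  I6: { [X → b . (] }  — shift
  I7: { [X → b ( .] }  — reduce
  I8: { [F → / X / .] }  — reduce

Every state is either a pure shift/goto state or contains exactly one complete item and nothing to shift — no conflicts. The grammar is LR(0).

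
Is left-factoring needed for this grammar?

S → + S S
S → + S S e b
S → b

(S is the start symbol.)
Yes, S has productions with common prefix '+ S S'

Left-factoring is needed when two productions for the same non-terminal
share a common prefix on the right-hand side.

Productions for S:
  S → + S S
  S → + S S e b
  S → b

Found common prefix '+ S S' in productions for S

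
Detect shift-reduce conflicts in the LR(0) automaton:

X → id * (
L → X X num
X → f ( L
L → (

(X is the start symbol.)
Augment with X' → X and build the canonical LR(0) collection (I0 = CLOSURE({[X' → . X]}), then GOTO on every symbol after a dot until no new states appear). It has 12 states:
  I0: { [X → . f ( L], [X → . id * (], [X' → . X] }  — shift
  I1: { [X' → X .] }  — accept
  I2: { [X → f . ( L] }  — shift
  I3: { [X → id . * (] }  — shift
  I4: { [X → id * . (] }  — shift
  I5: { [X → id * ( .] }  — reduce
  I6: { [L → . (], [L → . X X num], [X → . f ( L], [X → . id * (], [X → f ( . L] }  — shift
  I7: { [L → ( .] }  — reduce
  I8: { [X → f ( L .] }  — reduce
  I9: { [L → X . X num], [X → . f ( L], [X → . id * (] }  — shift
  I10: { [L → X X . num] }  — shift
  I11: { [L → X X num .] }  — reduce

No state contains both a complete item and a shift item.

Answer: No shift-reduce conflicts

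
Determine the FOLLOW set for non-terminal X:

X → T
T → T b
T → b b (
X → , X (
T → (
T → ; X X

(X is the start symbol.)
X is the start symbol, so $ ∈ FOLLOW(X).
In X → , X (: X is followed by '(', add FIRST('(') \ {ε} = { '(' }
In T → ; X X: X is followed by X, add FIRST(X) \ {ε} = { '(', ',', ';', 'b' }
In T → ; X X: X is at the end, add FOLLOW(T)

The FOLLOW sets referred to above (computed the same way, to a fixed point):
  FOLLOW(T) = { $, '(', ',', ';', 'b' }

Taking the union: FOLLOW(X) = { $, '(', ',', ';', 'b' }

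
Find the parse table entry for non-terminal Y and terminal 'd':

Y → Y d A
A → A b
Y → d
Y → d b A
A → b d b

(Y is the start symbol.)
Y → Y d A, Y → d, Y → d b A

To find M[Y, 'd'], we find productions for Y where 'd' is in the predict set (PREDICT(N → α) = (FIRST(α) \ {ε}) ∪ (FOLLOW(N) if α ⇒* ε)).

Relevant sets:
  FIRST(Y) = { 'd' }

Y → Y d A: PREDICT = { 'd' }
  'd' is in predict set, so this production goes in M[Y, 'd']
Y → d: PREDICT = { 'd' }
  'd' is in predict set, so this production goes in M[Y, 'd']
Y → d b A: PREDICT = { 'd' }
  'd' is in predict set, so this production goes in M[Y, 'd']

M[Y, 'd'] = Y → Y d A, Y → d, Y → d b A  (a multiply-defined cell — the grammar is not LL(1))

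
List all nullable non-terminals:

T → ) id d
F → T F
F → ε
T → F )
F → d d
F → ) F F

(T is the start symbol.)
{ 'F' }

ε-productions: F → ε
So F is immediately nullable.
No further non-terminal can be added: every production for the remaining non-terminals contains a terminal or a non-nullable non-terminal.
Nullable = { 'F' }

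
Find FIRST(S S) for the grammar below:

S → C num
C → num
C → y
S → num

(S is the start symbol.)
{ 'num', 'y' }

FIRST sets of the non-terminals involved (from the grammar, by fixed-point iteration):
  FIRST(S) = { 'num', 'y' }

To compute FIRST(S S), process the symbols left to right:
Symbol S is a non-terminal. Add FIRST(S) \ {ε} = { 'num', 'y' }
S is not nullable (ε ∉ FIRST(S)), so stop here.
FIRST(S S) = { 'num', 'y' }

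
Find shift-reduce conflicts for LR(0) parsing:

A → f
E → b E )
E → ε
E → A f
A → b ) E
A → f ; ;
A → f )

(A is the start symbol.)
A shift-reduce conflict occurs when an LR(0) state has both:
  - a complete (reduce) item [A → α .] (dot at the end), and
  - a shift item [B → β . c γ] (dot before a terminal).

Augment with A' → A and build the canonical LR(0) collection (I0 = CLOSURE({[A' → . A]}), then GOTO on every symbol after a dot until no new states appear). It has 14 states:
  I0: { [A → . b ) E], [A → . f )], [A → . f ; ;], [A → . f], [A' → . A] }  — shift
  I1: { [A' → A .] }  — accept
  I2: { [A → b . ) E] }  — shift
  I3: { [A → f . )], [A → f . ; ;], [A → f .] }  — shift, reduce
  I4: { [A → f ) .] }  — reduce
  I5: { [A → f ; . ;] }  — shift
  I6: { [A → f ; ; .] }  — reduce
  I7: { [A → . b ) E], [A → . f )], [A → . f ; ;], [A → . f], [A → b ) . E], [E → . A f], [E → . b E )], [E → .] }  — shift, reduce
  I8: { [E → A . f] }  — shift
  I9: { [A → b ) E .] }  — reduce
  I10: { [A → . b ) E], [A → . f )], [A → . f ; ;], [A → . f], [A → b . ) E], [E → . A f], [E → . b E )], [E → .], [E → b . E )] }  — shift, reduce
  I11: { [E → b E . )] }  — shift
  I12: { [E → b E ) .] }  — reduce
  I13: { [E → A f .] }  — reduce

I3 contains reduce item [A → f .] and shift items [A → f . )], [A → f . ; ;] — shift-reduce conflict.
I7 contains reduce item [E → .] and shift items [A → . b ) E], [A → . f], [A → . f )], [A → . f ; ;], [E → . b E )] — shift-reduce conflict.
I10 contains reduce item [E → .] and shift items [A → . b ) E], [A → b . ) E], [A → . f], [A → . f )], [A → . f ; ;], [E → . b E )] — shift-reduce conflict.

Answer: Yes — I3: [A → f .] vs [A → f . )]; I7: [E → .] vs [A → . b ) E]; I10: [E → .] vs [A → . b ) E]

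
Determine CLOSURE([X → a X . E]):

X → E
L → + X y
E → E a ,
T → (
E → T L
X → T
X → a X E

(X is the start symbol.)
{ [E → . E a ,], [E → . T L], [T → . (], [X → a X . E] }

To compute CLOSURE, for each item [A → α.Bβ] where B is a non-terminal, add [B → .γ] for all productions B → γ; repeat for the newly added items until nothing changes.

Start with: [X → a X . E]
  [X → a X . E] has the dot before E: add [E → . E a ,], [E → . T L]
  [E → . T L] has the dot before T: add [T → . (]
No further items can be added.

CLOSURE = { [E → . E a ,], [E → . T L], [T → . (], [X → a X . E] }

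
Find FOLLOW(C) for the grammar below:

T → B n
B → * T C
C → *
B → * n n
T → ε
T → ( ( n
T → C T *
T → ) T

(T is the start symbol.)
{ '(', ')', '*', 'n' }

In B → * T C: C is at the end, add FOLLOW(B)
In T → C T *: C is followed by T '*', add FIRST(T '*') \ {ε} = { '(', ')', '*' }

The FOLLOW sets referred to above (computed the same way, to a fixed point):
  FOLLOW(B) = { 'n' }

Taking the union: FOLLOW(C) = { '(', ')', '*', 'n' }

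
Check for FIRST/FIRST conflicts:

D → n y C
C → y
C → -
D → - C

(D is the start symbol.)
No FIRST/FIRST conflicts.

Productions for D:
  D → n y C: FIRST = { 'n' }
  D → - C: FIRST = { '-' }
Productions for C:
  C → y: FIRST = { 'y' }
  C → -: FIRST = { '-' }

All alternatives of each non-terminal have pairwise disjoint FIRST sets.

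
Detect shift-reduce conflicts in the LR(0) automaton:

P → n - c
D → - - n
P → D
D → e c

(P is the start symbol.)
Augment with P' → P and build the canonical LR(0) collection (I0 = CLOSURE({[P' → . P]}), then GOTO on every symbol after a dot until no new states appear). It has 11 states:
  I0: { [D → . - - n], [D → . e c], [P → . D], [P → . n - c], [P' → . P] }  — shift
  I1: { [D → - . - n] }  — shift
  I2: { [P → D .] }  — reduce
  I3: { [P' → P .] }  — accept
  I4: { [D → e . c] }  — shift
  I5: { [P → n . - c] }  — shift
  I6: { [P → n - . c] }  — shift
  I7: { [P → n - c .] }  — reduce
  I8: { [D → e c .] }  — reduce
  I9: { [D → - - . n] }  — shift
  I10: { [D → - - n .] }  — reduce

No state contains both a complete item and a shift item.

Answer: No shift-reduce conflicts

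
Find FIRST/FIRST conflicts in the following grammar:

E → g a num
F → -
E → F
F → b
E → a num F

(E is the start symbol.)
No FIRST/FIRST conflicts.

FIRST sets of the non-terminals at (or reachable through a nullable prefix from) the front of some alternative:
  FIRST(F) = { '-', 'b' }

Productions for E:
  E → g a num: FIRST = { 'g' }
  E → F: FIRST = { '-', 'b' }
  E → a num F: FIRST = { 'a' }
Productions for F:
  F → -: FIRST = { '-' }
  F → b: FIRST = { 'b' }

All alternatives of each non-terminal have pairwise disjoint FIRST sets.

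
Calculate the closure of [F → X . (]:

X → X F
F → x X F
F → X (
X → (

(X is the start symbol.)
{ [F → X . (] }

To compute CLOSURE, for each item [A → α.Bβ] where B is a non-terminal, add [B → .γ] for all productions B → γ; repeat for the newly added items until nothing changes.

Start with: [F → X . (]
The dot precedes the terminal '(', so nothing is added.

CLOSURE = { [F → X . (] }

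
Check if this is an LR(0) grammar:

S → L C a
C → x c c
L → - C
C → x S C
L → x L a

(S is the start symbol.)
Yes, the grammar is LR(0)

A grammar is LR(0) if no state in the canonical LR(0) collection has:
  - both a shift item (dot before a terminal) and a complete item (shift-reduce conflict), or
  - two or more complete items (reduce-reduce conflict; the accept item [S' → S .] counts as a complete item here).

Augment with S' → S and build the canonical LR(0) collection (I0 = CLOSURE({[S' → . S]}), then GOTO on every symbol after a dot until no new states appear). It has 15 states:
  I0: { [L → . - C], [L → . x L a], [S → . L C a], [S' → . S] }  — shift
  I1: { [C → . x S C], [C → . x c c], [L → - . C] }  — shift
  I2: { [C → . x S C], [C → . x c c], [S → L . C a] }  — shift
  I3: { [S' → S .] }  — accept
  I4: { [L → . - C], [L → . x L a], [L → x . L a] }  — shift
  I5: { [L → x L . a] }  — shift
  I6: { [L → x L a .] }  — reduce
  I7: { [S → L C . a] }  — shift
  I8: { [C → x . S C], [C → x . c c], [L → . - C], [L → . x L a], [S → . L C a] }  — shift
  I9: { [C → . x S C], [C → . x c c], [C → x S . C] }  — shift
  I10: { [C → x c . c] }  — shift
  I11: { [C → x c c .] }  — reduce
  I12: { [C → x S C .] }  — reduce
  I13: { [S → L C a .] }  — reduce
  I14: { [L → - C .] }  — reduce

Every state is either a pure shift/goto state or contains exactly one complete item and nothing to shift — no conflicts. The grammar is LR(0).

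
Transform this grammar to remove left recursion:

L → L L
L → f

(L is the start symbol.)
L → f L'
L' → L L'
L' → ε

L is directly left-recursive. The standard transformation for
  A → A α₁ | ... | A α_m | β₁ | ... | β_n
is
  A  → β₁ A' | ... | β_n A'
  A' → α₁ A' | ... | α_m A' | ε

L → f becomes L → f L'
L → L L becomes L' → L L'
Add L' → ε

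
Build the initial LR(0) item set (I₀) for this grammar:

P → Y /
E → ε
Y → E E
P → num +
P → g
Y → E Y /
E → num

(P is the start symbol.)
First, augment the grammar with P' → P
I₀ = CLOSURE({ [P' → . P] }):
  [P' → . P] has the dot before P: add [P → . Y /], [P → . num +], [P → . g]
  [P → . Y /] has the dot before Y: add [Y → . E E], [Y → . E Y /]
  [Y → . E E] has the dot before E: add [E → .], [E → . num]
No further items can be added.

I₀ = { [E → . num], [E → .], [P → . Y /], [P → . g], [P → . num +], [P' → . P], [Y → . E E], [Y → . E Y /] }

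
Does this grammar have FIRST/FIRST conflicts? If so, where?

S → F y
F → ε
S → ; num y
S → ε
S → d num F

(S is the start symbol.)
No FIRST/FIRST conflicts.

A FIRST/FIRST conflict occurs when two productions N → α and N → β for the same non-terminal have FIRST(α) ∩ FIRST(β) ≠ ∅ (with ε ∈ FIRST of a nullable right-hand side, so two nullable alternatives also conflict).

FIRST sets of the non-terminals at (or reachable through a nullable prefix from) the front of some alternative:
  FIRST(F) = { ε }

Productions for S:
  S → F y: FIRST = { 'y' }
  S → ; num y: FIRST = { ';' }
  S → ε: FIRST = { ε }
  S → d num F: FIRST = { 'd' }
F has only one production, so no FIRST/FIRST conflict is possible there.

All alternatives of each non-terminal have pairwise disjoint FIRST sets.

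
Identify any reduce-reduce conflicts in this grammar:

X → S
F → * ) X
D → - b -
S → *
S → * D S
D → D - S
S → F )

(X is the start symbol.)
No reduce-reduce conflicts

Augment with X' → X and build the canonical LR(0) collection (I0 = CLOSURE({[X' → . X]}), then GOTO on every symbol after a dot until no new states appear). It has 15 states:
  I0: { [F → . * ) X], [S → . * D S], [S → . *], [S → . F )], [X → . S], [X' → . X] }  — shift
  I1: { [D → . - b -], [D → . D - S], [F → * . ) X], [S → * . D S], [S → * .] }  — shift, reduce
  I2: { [S → F . )] }  — shift
  I3: { [X → S .] }  — reduce
  I4: { [X' → X .] }  — accept
  I5: { [S → F ) .] }  — reduce
  I6: { [F → * ) . X], [F → . * ) X], [S → . * D S], [S → . *], [S → . F )], [X → . S] }  — shift
  I7: { [D → - . b -] }  — shift
  I8: { [D → D . - S], [F → . * ) X], [S → * D . S], [S → . * D S], [S → . *], [S → . F )] }  — shift
  I9: { [D → D - . S], [F → . * ) X], [S → . * D S], [S → . *], [S → . F )] }  — shift
  I10: { [S → * D S .] }  — reduce
  I11: { [D → D - S .] }  — reduce
  I12: { [D → - b . -] }  — shift
  I13: { [D → - b - .] }  — reduce
  I14: { [F → * ) X .] }  — reduce

No state contains more than one complete item.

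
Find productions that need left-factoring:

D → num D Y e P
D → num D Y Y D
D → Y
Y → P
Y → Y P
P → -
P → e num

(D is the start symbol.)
Yes, D has productions with common prefix 'num D Y'

Left-factoring is needed when two productions for the same non-terminal
share a common prefix on the right-hand side.

Productions for D:
  D → num D Y e P
  D → num D Y Y D
  D → Y
Productions for Y:
  Y → P
  Y → Y P
Productions for P:
  P → -
  P → e num

Found common prefix 'num D Y' in productions for D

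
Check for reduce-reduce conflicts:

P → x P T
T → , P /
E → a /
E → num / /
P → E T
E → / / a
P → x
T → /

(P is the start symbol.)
No reduce-reduce conflicts

A reduce-reduce conflict occurs when an LR(0) state has two complete items [A → α .] and [B → β .] — both call for a reduction, and with no lookahead the parser cannot choose between them.

Augment with P' → P and build the canonical LR(0) collection (I0 = CLOSURE({[P' → . P]}), then GOTO on every symbol after a dot until no new states appear). It has 19 states:
  I0: { [E → . / / a], [E → . a /], [E → . num / /], [P → . E T], [P → . x P T], [P → . x], [P' → . P] }  — shift
  I1: { [E → / . / a] }  — shift
  I2: { [P → E . T], [T → . , P /], [T → . /] }  — shift
  I3: { [P' → P .] }  — accept
  I4: { [E → a . /] }  — shift
  I5: { [E → num . / /] }  — shift
  I6: { [E → . / / a], [E → . a /], [E → . num / /], [P → . E T], [P → . x P T], [P → . x], [P → x . P T], [P → x .] }  — shift, reduce
  I7: { [P → x P . T], [T → . , P /], [T → . /] }  — shift
  I8: { [E → . / / a], [E → . a /], [E → . num / /], [P → . E T], [P → . x P T], [P → . x], [T → , . P /] }  — shift
  I9: { [T → / .] }  — reduce
  I10: { [P → x P T .] }  — reduce
  I11: { [T → , P . /] }  — shift
  I12: { [T → , P / .] }  — reduce
  I13: { [E → num / . /] }  — shift
  I14: { [E → num / / .] }  — reduce
  I15: { [E → a / .] }  — reduce
  I16: { [P → E T .] }  — reduce
  I17: { [E → / / . a] }  — shift
  I18: { [E → / / a .] }  — reduce

No state contains more than one complete item.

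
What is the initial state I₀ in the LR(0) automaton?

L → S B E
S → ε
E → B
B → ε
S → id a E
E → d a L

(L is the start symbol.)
{ [L → . S B E], [L' → . L], [S → . id a E], [S → .] }

First, augment the grammar with L' → L
I₀ = CLOSURE({ [L' → . L] }):
  [L' → . L] has the dot before L: add [L → . S B E]
  [L → . S B E] has the dot before S: add [S → .], [S → . id a E]
No further items can be added.

I₀ = { [L → . S B E], [L' → . L], [S → . id a E], [S → .] }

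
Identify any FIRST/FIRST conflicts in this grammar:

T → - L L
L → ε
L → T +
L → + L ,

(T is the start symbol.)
No FIRST/FIRST conflicts.

A FIRST/FIRST conflict occurs when two productions N → α and N → β for the same non-terminal have FIRST(α) ∩ FIRST(β) ≠ ∅ (with ε ∈ FIRST of a nullable right-hand side, so two nullable alternatives also conflict).

FIRST sets of the non-terminals at (or reachable through a nullable prefix from) the front of some alternative:
  FIRST(T) = { '-' }

Productions for L:
  L → ε: FIRST = { ε }
  L → T +: FIRST = { '-' }
  L → + L ,: FIRST = { '+' }
T has only one production, so no FIRST/FIRST conflict is possible there.

All alternatives of each non-terminal have pairwise disjoint FIRST sets.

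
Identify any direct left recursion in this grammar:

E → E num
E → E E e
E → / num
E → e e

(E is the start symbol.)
E → E num: LEFT RECURSIVE (starts with E)
E → E E e: LEFT RECURSIVE (starts with E)
E → / num: starts with '/'
E → e e: starts with e

The grammar has direct left recursion on: E.

Answer: Yes, E is left-recursive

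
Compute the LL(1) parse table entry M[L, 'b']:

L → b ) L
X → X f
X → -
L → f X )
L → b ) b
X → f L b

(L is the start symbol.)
To find M[L, 'b'], we find productions for L where 'b' is in the predict set (PREDICT(N → α) = (FIRST(α) \ {ε}) ∪ (FOLLOW(N) if α ⇒* ε)).

L → b ) L: PREDICT = { 'b' }
  'b' is in predict set, so this production goes in M[L, 'b']
L → f X ): PREDICT = { 'f' }
L → b ) b: PREDICT = { 'b' }
  'b' is in predict set, so this production goes in M[L, 'b']

M[L, 'b'] = L → b ) L, L → b ) b  (a multiply-defined cell — the grammar is not LL(1))

Answer: L → b ) L, L → b ) b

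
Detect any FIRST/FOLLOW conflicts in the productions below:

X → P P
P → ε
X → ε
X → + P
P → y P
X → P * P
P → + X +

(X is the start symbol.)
Yes. X → P P with FOLLOW(X) on { '+' }; X → '+' P with FOLLOW(X) on { '+' }; X → P '*' P with FOLLOW(X) on { '+' }; P → y P with FOLLOW(P) on { 'y' }; P → '+' X '+' with FOLLOW(P) on { '+' }

Nullable non-terminals: P, X.
FIRST sets used below: FIRST(P) = { '+', 'y', ε }

P: nullable alternative(s) P → ε; FOLLOW(P) = { $, '*', '+', 'y' }
  P → ε: FIRST \ {ε} = { } — this is the only nullable alternative, skip
  P → y P: FIRST \ {ε} = { 'y' } — overlaps FOLLOW(P) on { 'y' }: CONFLICT
  P → + X +: FIRST \ {ε} = { '+' } — overlaps FOLLOW(P) on { '+' }: CONFLICT

X: nullable alternative(s) X → P P, X → ε; FOLLOW(X) = { $, '+' }
  X → P P: FIRST \ {ε} = { '+', 'y' } — overlaps FOLLOW(X) on { '+' }: CONFLICT
  X → ε: FIRST \ {ε} = { } — disjoint from FOLLOW(X)
  X → + P: FIRST \ {ε} = { '+' } — overlaps FOLLOW(X) on { '+' }: CONFLICT
  X → P * P: FIRST \ {ε} = { '*', '+', 'y' } — overlaps FOLLOW(X) on { '+' }: CONFLICT

So the grammar has 5 FIRST/FOLLOW conflicts (marked CONFLICT above).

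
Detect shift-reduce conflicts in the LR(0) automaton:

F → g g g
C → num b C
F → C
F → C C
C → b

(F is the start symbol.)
Yes — I1: [F → C .] vs [C → . b]

A shift-reduce conflict occurs when an LR(0) state has both:
  - a complete (reduce) item [A → α .] (dot at the end), and
  - a shift item [B → β . c γ] (dot before a terminal).

Augment with F' → F and build the canonical LR(0) collection (I0 = CLOSURE({[F' → . F]}), then GOTO on every symbol after a dot until no new states appear). It has 11 states:
  I0: { [C → . b], [C → . num b C], [F → . C C], [F → . C], [F → . g g g], [F' → . F] }  — shift
  I1: { [C → . b], [C → . num b C], [F → C . C], [F → C .] }  — shift, reduce
  I2: { [F' → F .] }  — accept
  I3: { [C → b .] }  — reduce
  I4: { [F → g . g g] }  — shift
  I5: { [C → num . b C] }  — shift
  I6: { [C → . b], [C → . num b C], [C → num b . C] }  — shift
  I7: { [C → num b C .] }  — reduce
  I8: { [F → g g . g] }  — shift
  I9: { [F → g g g .] }  — reduce
  I10: { [F → C C .] }  — reduce

I1 contains reduce item [F → C .] and shift items [C → . b], [C → . num b C] — shift-reduce conflict.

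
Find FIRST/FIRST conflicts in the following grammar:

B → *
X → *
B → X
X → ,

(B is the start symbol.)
Yes. B → '*' / B → X on { '*' }

FIRST sets of the non-terminals at (or reachable through a nullable prefix from) the front of some alternative:
  FIRST(X) = { '*', ',' }

Productions for B:
  B → *: FIRST = { '*' }
  B → X: FIRST = { '*', ',' }
Productions for X:
  X → *: FIRST = { '*' }
  X → ,: FIRST = { ',' }

Conflict for B: B → * and B → X
  Overlap: { '*' }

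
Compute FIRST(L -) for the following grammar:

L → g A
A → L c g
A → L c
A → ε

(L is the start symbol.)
{ 'g' }

FIRST sets of the non-terminals involved (from the grammar, by fixed-point iteration):
  FIRST(L) = { 'g' }

To compute FIRST(L -), process the symbols left to right:
Symbol L is a non-terminal. Add FIRST(L) \ {ε} = { 'g' }
L is not nullable (ε ∉ FIRST(L)), so stop here.
FIRST(L -) = { 'g' }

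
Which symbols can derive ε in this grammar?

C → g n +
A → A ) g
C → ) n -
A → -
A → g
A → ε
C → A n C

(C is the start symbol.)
ε-productions: A → ε
So A is immediately nullable.
No further non-terminal can be added: every production for the remaining non-terminals contains a terminal or a non-nullable non-terminal.
Nullable = { 'A' }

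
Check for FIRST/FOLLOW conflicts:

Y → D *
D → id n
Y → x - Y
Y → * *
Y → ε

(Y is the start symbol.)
A FIRST/FOLLOW conflict occurs when a non-terminal N has a nullable alternative N → β (β ⇒* ε) and another alternative N → α with FIRST(α) ∩ FOLLOW(N) ≠ ∅: on such a lookahead the parser cannot decide between expanding α and letting N vanish via β.

Nullable non-terminals: Y.
FIRST sets used below: FIRST(D) = { 'id' }

Y: nullable alternative(s) Y → ε; FOLLOW(Y) = { $ }
  Y → D *: FIRST \ {ε} = { 'id' } — disjoint from FOLLOW(Y)
  Y → x - Y: FIRST \ {ε} = { 'x' } — disjoint from FOLLOW(Y)
  Y → * *: FIRST \ {ε} = { '*' } — disjoint from FOLLOW(Y)
  Y → ε: FIRST \ {ε} = { } — this is the only nullable alternative, skip

D has no nullable alternative, so no FIRST/FOLLOW check is needed there.

No FIRST/FOLLOW conflicts found.

Answer: No FIRST/FOLLOW conflicts.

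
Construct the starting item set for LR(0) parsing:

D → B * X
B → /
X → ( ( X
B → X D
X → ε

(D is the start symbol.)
First, augment the grammar with D' → D
I₀ = CLOSURE({ [D' → . D] }):
  [D' → . D] has the dot before D: add [D → . B * X]
  [D → . B * X] has the dot before B: add [B → . /], [B → . X D]
  [B → . X D] has the dot before X: add [X → . ( ( X], [X → .]
No further items can be added.

I₀ = { [B → . /], [B → . X D], [D → . B * X], [D' → . D], [X → . ( ( X], [X → .] }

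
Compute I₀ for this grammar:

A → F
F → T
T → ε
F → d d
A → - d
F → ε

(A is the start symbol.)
First, augment the grammar with A' → A
I₀ = CLOSURE({ [A' → . A] }):
  [A' → . A] has the dot before A: add [A → . F], [A → . - d]
  [A → . F] has the dot before F: add [F → . T], [F → . d d], [F → .]
  [F → . T] has the dot before T: add [T → .]
No further items can be added.

I₀ = { [A → . - d], [A → . F], [A' → . A], [F → . T], [F → . d d], [F → .], [T → .] }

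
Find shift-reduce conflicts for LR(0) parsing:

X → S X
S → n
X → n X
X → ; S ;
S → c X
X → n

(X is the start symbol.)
Yes — I5: [S → n .] vs [S → . c X]

Augment with X' → X and build the canonical LR(0) collection (I0 = CLOSURE({[X' → . X]}), then GOTO on every symbol after a dot until no new states appear). It has 12 states:
  I0: { [S → . c X], [S → . n], [X → . ; S ;], [X → . S X], [X → . n X], [X → . n], [X' → . X] }  — shift
  I1: { [S → . c X], [S → . n], [X → ; . S ;] }  — shift
  I2: { [S → . c X], [S → . n], [X → . ; S ;], [X → . S X], [X → . n X], [X → . n], [X → S . X] }  — shift
  I3: { [X' → X .] }  — accept
  I4: { [S → . c X], [S → . n], [S → c . X], [X → . ; S ;], [X → . S X], [X → . n X], [X → . n] }  — shift
  I5: { [S → . c X], [S → . n], [S → n .], [X → . ; S ;], [X → . S X], [X → . n X], [X → . n], [X → n . X], [X → n .] }  — shift, 2 reduces
  I6: { [X → n X .] }  — reduce
  I7: { [S → c X .] }  — reduce
  I8: { [X → S X .] }  — reduce
  I9: { [X → ; S . ;] }  — shift
  I10: { [S → n .] }  — reduce
  I11: { [X → ; S ; .] }  — reduce

I5 contains reduce items [S → n .], [X → n .] and shift items [S → . c X], [S → . n], [X → . ; S ;], [X → . n], [X → . n X] — shift-reduce conflict.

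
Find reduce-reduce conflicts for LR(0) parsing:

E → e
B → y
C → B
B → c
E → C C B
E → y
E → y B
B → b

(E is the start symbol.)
A reduce-reduce conflict occurs when an LR(0) state has two complete items [A → α .] and [B → β .] — both call for a reduction, and with no lookahead the parser cannot choose between them.

Augment with E' → E and build the canonical LR(0) collection (I0 = CLOSURE({[E' → . E]}), then GOTO on every symbol after a dot until no new states appear). It has 12 states:
  I0: { [B → . b], [B → . c], [B → . y], [C → . B], [E → . C C B], [E → . e], [E → . y B], [E → . y], [E' → . E] }  — shift
  I1: { [C → B .] }  — reduce
  I2: { [B → . b], [B → . c], [B → . y], [C → . B], [E → C . C B] }  — shift
  I3: { [E' → E .] }  — accept
  I4: { [B → b .] }  — reduce
  I5: { [B → c .] }  — reduce
  I6: { [E → e .] }  — reduce
  I7: { [B → . b], [B → . c], [B → . y], [B → y .], [E → y . B], [E → y .] }  — shift, 2 reduces
  I8: { [E → y B .] }  — reduce
  I9: { [B → y .] }  — reduce
  I10: { [B → . b], [B → . c], [B → . y], [E → C C . B] }  — shift
  I11: { [E → C C B .] }  — reduce

I7 contains complete items [B → y .], [E → y .] — reduce-reduce conflict.

Answer: Yes — I7: [B → y .] vs [E → y .]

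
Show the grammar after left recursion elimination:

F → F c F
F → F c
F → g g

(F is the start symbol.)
F → g g F'
F' → c F F'
F' → c F'
F' → ε

F is directly left-recursive. The standard transformation for
  A → A α₁ | ... | A α_m | β₁ | ... | β_n
is
  A  → β₁ A' | ... | β_n A'
  A' → α₁ A' | ... | α_m A' | ε

F → g g becomes F → g g F'
F → F c F becomes F' → c F F'
F → F c becomes F' → c F'
Add F' → ε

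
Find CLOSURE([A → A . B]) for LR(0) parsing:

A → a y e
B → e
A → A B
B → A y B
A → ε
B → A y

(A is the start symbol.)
{ [A → . A B], [A → . a y e], [A → .], [A → A . B], [B → . A y B], [B → . A y], [B → . e] }

To compute CLOSURE, for each item [A → α.Bβ] where B is a non-terminal, add [B → .γ] for all productions B → γ; repeat for the newly added items until nothing changes.

Start with: [A → A . B]
  [A → A . B] has the dot before B: add [B → . e], [B → . A y B], [B → . A y]
  [B → . A y B] has the dot before A: add [A → . a y e], [A → . A B], [A → .]
No further items can be added.

CLOSURE = { [A → . A B], [A → . a y e], [A → .], [A → A . B], [B → . A y B], [B → . A y], [B → . e] }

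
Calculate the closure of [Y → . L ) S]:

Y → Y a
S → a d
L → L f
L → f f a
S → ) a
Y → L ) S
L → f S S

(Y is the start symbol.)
{ [L → . L f], [L → . f S S], [L → . f f a], [Y → . L ) S] }

Start with: [Y → . L ) S]
  [Y → . L ) S] has the dot before L: add [L → . L f], [L → . f f a], [L → . f S S]
No further items can be added.

CLOSURE = { [L → . L f], [L → . f S S], [L → . f f a], [Y → . L ) S] }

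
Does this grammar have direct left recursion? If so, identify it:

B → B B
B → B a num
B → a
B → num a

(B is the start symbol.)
B → B B: LEFT RECURSIVE (starts with B)
B → B a num: LEFT RECURSIVE (starts with B)
B → a: starts with a
B → num a: starts with num

The grammar has direct left recursion on: B.

Answer: Yes, B is left-recursive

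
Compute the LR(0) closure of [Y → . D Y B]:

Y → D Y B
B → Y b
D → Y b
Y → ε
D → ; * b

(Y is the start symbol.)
Start with: [Y → . D Y B]
  [Y → . D Y B] has the dot before D: add [D → . Y b], [D → . ; * b]
  [D → . Y b] has the dot before Y: add [Y → .]
No further items can be added.

CLOSURE = { [D → . ; * b], [D → . Y b], [Y → . D Y B], [Y → .] }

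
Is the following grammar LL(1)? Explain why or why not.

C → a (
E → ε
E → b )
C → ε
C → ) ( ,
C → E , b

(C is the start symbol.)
Relevant sets:
  FIRST(E) = { 'b', ε }
  FOLLOW(C) = { $ }
  FOLLOW(E) = { ',' }

For C:
  PREDICT(C → a '(') = { 'a' }
  PREDICT(C → ε) = { $ }
  PREDICT(C → ')' '(' ',') = { ')' }
  PREDICT(C → E ',' b) = { ',', 'b' }
For E:
  PREDICT(E → ε) = { ',' }
  PREDICT(E → b ')') = { 'b' }

All predict sets are disjoint. The grammar IS LL(1).

Answer: Yes, the grammar is LL(1).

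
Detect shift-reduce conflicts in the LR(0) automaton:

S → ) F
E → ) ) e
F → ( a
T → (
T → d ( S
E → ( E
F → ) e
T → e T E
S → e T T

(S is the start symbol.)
Augment with S' → S and build the canonical LR(0) collection (I0 = CLOSURE({[S' → . S]}), then GOTO on every symbol after a dot until no new states appear). It has 23 states:
  I0: { [S → . ) F], [S → . e T T], [S' → . S] }  — shift
  I1: { [F → . ( a], [F → . ) e], [S → ) . F] }  — shift
  I2: { [S' → S .] }  — accept
  I3: { [S → e . T T], [T → . (], [T → . d ( S], [T → . e T E] }  — shift
  I4: { [T → ( .] }  — reduce
  I5: { [S → e T . T], [T → . (], [T → . d ( S], [T → . e T E] }  — shift
  I6: { [T → d . ( S] }  — shift
  I7: { [T → . (], [T → . d ( S], [T → . e T E], [T → e . T E] }  — shift
  I8: { [E → . ( E], [E → . ) ) e], [T → e T . E] }  — shift
  I9: { [E → ( . E], [E → . ( E], [E → . ) ) e] }  — shift
  I10: { [E → ) . ) e] }  — shift
  I11: { [T → e T E .] }  — reduce
  I12: { [E → ) ) . e] }  — shift
  I13: { [E → ) ) e .] }  — reduce
  I14: { [E → ( E .] }  — reduce
  I15: { [S → . ) F], [S → . e T T], [T → d ( . S] }  — shift
  I16: { [T → d ( S .] }  — reduce
  I17: { [S → e T T .] }  — reduce
  I18: { [F → ( . a] }  — shift
  I19: { [F → ) . e] }  — shift
  I20: { [S → ) F .] }  — reduce
  I21: { [F → ) e .] }  — reduce
  I22: { [F → ( a .] }  — reduce

No state contains both a complete item and a shift item.

Answer: No shift-reduce conflicts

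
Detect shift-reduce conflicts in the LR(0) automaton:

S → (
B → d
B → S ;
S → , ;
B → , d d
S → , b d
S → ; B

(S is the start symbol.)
A shift-reduce conflict occurs when an LR(0) state has both:
  - a complete (reduce) item [A → α .] (dot at the end), and
  - a shift item [B → β . c γ] (dot before a terminal).

Augment with S' → S and build the canonical LR(0) collection (I0 = CLOSURE({[S' → . S]}), then GOTO on every symbol after a dot until no new states appear). It has 15 states:
  I0: { [S → . (], [S → . , ;], [S → . , b d], [S → . ; B], [S' → . S] }  — shift
  I1: { [S → ( .] }  — reduce
  I2: { [S → , . ;], [S → , . b d] }  — shift
  I3: { [B → . , d d], [B → . S ;], [B → . d], [S → . (], [S → . , ;], [S → . , b d], [S → . ; B], [S → ; . B] }  — shift
  I4: { [S' → S .] }  — accept
  I5: { [B → , . d d], [S → , . ;], [S → , . b d] }  — shift
  I6: { [S → ; B .] }  — reduce
  I7: { [B → S . ;] }  — shift
  I8: { [B → d .] }  — reduce
  I9: { [B → S ; .] }  — reduce
  I10: { [S → , ; .] }  — reduce
  I11: { [S → , b . d] }  — shift
  I12: { [B → , d . d] }  — shift
  I13: { [B → , d d .] }  — reduce
  I14: { [S → , b d .] }  — reduce

No state contains both a complete item and a shift item.

Answer: No shift-reduce conflicts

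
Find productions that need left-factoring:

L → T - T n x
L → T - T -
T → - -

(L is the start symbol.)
Left-factoring is needed when two productions for the same non-terminal
share a common prefix on the right-hand side.

Productions for L:
  L → T - T n x
  L → T - T -

Found common prefix 'T - T' in productions for L

Answer: Yes, L has productions with common prefix 'T - T'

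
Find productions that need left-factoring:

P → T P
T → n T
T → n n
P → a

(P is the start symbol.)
Yes, T has productions with common prefix 'n'

Left-factoring is needed when two productions for the same non-terminal
share a common prefix on the right-hand side.

Productions for P:
  P → T P
  P → a
Productions for T:
  T → n T
  T → n n

Found common prefix 'n' in productions for T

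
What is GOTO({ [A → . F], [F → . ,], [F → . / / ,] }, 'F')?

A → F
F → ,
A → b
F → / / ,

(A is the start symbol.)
GOTO(I, 'F') = CLOSURE({ [A → αX.β] : [A → α.Xβ] ∈ I, X = 'F' })

Items with dot before 'F', with the dot advanced:
  [A → . F] → [A → F .]
Closure adds nothing (no advanced item has the dot before a non-terminal).

GOTO = { [A → F .] }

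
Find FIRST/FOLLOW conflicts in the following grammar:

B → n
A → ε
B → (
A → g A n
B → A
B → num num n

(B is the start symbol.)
No FIRST/FOLLOW conflicts.

Nullable non-terminals: A, B.
FIRST sets used below: FIRST(A) = { 'g', ε }

A: nullable alternative(s) A → ε; FOLLOW(A) = { $, 'n' }
  A → ε: FIRST \ {ε} = { } — this is the only nullable alternative, skip
  A → g A n: FIRST \ {ε} = { 'g' } — disjoint from FOLLOW(A)

B: nullable alternative(s) B → A; FOLLOW(B) = { $ }
  B → n: FIRST \ {ε} = { 'n' } — disjoint from FOLLOW(B)
  B → (: FIRST \ {ε} = { '(' } — disjoint from FOLLOW(B)
  B → A: FIRST \ {ε} = { 'g' } — this is the only nullable alternative, skip
  B → num num n: FIRST \ {ε} = { 'num' } — disjoint from FOLLOW(B)

No FIRST/FOLLOW conflicts found.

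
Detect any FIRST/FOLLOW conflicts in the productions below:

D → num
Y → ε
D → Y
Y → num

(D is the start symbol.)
Nullable non-terminals: D, Y.
FIRST sets used below: FIRST(Y) = { 'num', ε }

D: nullable alternative(s) D → Y; FOLLOW(D) = { $ }
  D → num: FIRST \ {ε} = { 'num' } — disjoint from FOLLOW(D)
  D → Y: FIRST \ {ε} = { 'num' } — this is the only nullable alternative, skip

Y: nullable alternative(s) Y → ε; FOLLOW(Y) = { $ }
  Y → ε: FIRST \ {ε} = { } — this is the only nullable alternative, skip
  Y → num: FIRST \ {ε} = { 'num' } — disjoint from FOLLOW(Y)

No FIRST/FOLLOW conflicts found.

Answer: No FIRST/FOLLOW conflicts.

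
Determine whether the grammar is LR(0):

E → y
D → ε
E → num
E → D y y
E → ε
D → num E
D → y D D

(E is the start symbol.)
No. Shift-reduce conflict between [D → .] and [D → . num E]

Augment with E' → E and build the canonical LR(0) collection (I0 = CLOSURE({[E' → . E]}), then GOTO on every symbol after a dot until no new states appear). It has 12 states:
  I0: { [D → . num E], [D → . y D D], [D → .], [E → . D y y], [E → . num], [E → . y], [E → .], [E' → . E] }  — shift, 2 reduces
  I1: { [E → D . y y] }  — shift
  I2: { [E' → E .] }  — accept
  I3: { [D → . num E], [D → . y D D], [D → .], [D → num . E], [E → . D y y], [E → . num], [E → . y], [E → .], [E → num .] }  — shift, 3 reduces
  I4: { [D → . num E], [D → . y D D], [D → .], [D → y . D D], [E → y .] }  — shift, 2 reduces
  I5: { [D → . num E], [D → . y D D], [D → .], [D → y D . D] }  — shift, reduce
  I6: { [D → . num E], [D → . y D D], [D → .], [D → num . E], [E → . D y y], [E → . num], [E → . y], [E → .] }  — shift, 2 reduces
  I7: { [D → . num E], [D → . y D D], [D → .], [D → y . D D] }  — shift, reduce
  I8: { [D → num E .] }  — reduce
  I9: { [D → y D D .] }  — reduce
  I10: { [E → D y . y] }  — shift
  I11: { [E → D y y .] }  — reduce

Conflict in state I0:
  Shift-reduce conflict between [D → .] and [D → . num E]
So the grammar is NOT LR(0).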